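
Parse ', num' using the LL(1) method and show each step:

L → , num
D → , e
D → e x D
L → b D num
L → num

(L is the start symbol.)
LL(1) parsing maintains a stack (initially the start symbol over $) and the input. At each step: if the stack top is a terminal, match it against the current input token; if it is a non-terminal N, replace it with the RHS of M[N, lookahead] (the unique production whose predict set contains the lookahead).

Stack is shown with the top on the left.

Stack    Input    Action
------------------------
L $      , num $  output L → , num
, num $  , num $  match ','
num $    num $    match 'num'
$        $        accept

The string is accepted.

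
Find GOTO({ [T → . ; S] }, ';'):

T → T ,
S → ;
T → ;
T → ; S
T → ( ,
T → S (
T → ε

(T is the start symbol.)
GOTO(I, ';') = CLOSURE({ [A → αX.β] : [A → α.Xβ] ∈ I, X = ';' })

Items with dot before ';', with the dot advanced:
  [T → . ; S] → [T → ; . S]
Closure of the advanced items:
  [T → ; . S] has the dot before S: add [S → . ;]

GOTO = { [S → . ;], [T → ; . S] }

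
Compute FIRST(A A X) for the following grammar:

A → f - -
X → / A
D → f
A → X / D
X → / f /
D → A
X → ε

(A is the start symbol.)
FIRST sets of the non-terminals involved (from the grammar, by fixed-point iteration):
  FIRST(A) = { '/', 'f' }

To compute FIRST(A A X), process the symbols left to right:
Symbol A is a non-terminal. Add FIRST(A) \ {ε} = { '/', 'f' }
A is not nullable (ε ∉ FIRST(A)), so stop here.
FIRST(A A X) = { '/', 'f' }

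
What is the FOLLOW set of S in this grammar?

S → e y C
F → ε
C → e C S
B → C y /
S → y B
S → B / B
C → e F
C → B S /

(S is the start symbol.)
{ $, '/', 'e', 'y' }

S is the start symbol, so $ ∈ FOLLOW(S).
In C → e C S: S is at the end, add FOLLOW(C)
In C → B S /: S is followed by '/', add FIRST('/') \ {ε} = { '/' }

The FOLLOW sets referred to above (computed the same way, to a fixed point):
  FOLLOW(C) = { $, '/', 'e', 'y' }

Taking the union: FOLLOW(S) = { $, '/', 'e', 'y' }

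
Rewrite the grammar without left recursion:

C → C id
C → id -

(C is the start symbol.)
C → id - C'
C' → id C'
C' → ε

C is directly left-recursive. The standard transformation for
  A → A α₁ | ... | A α_m | β₁ | ... | β_n
is
  A  → β₁ A' | ... | β_n A'
  A' → α₁ A' | ... | α_m A' | ε

C → id - becomes C → id - C'
C → C id becomes C' → id C'
Add C' → ε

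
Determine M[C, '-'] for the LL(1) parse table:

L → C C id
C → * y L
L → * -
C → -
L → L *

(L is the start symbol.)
To find M[C, '-'], we find productions for C where '-' is in the predict set (PREDICT(N → α) = (FIRST(α) \ {ε}) ∪ (FOLLOW(N) if α ⇒* ε)).

C → * y L: PREDICT = { '*' }
C → -: PREDICT = { '-' }
  '-' is in predict set, so this production goes in M[C, '-']

M[C, '-'] = C → -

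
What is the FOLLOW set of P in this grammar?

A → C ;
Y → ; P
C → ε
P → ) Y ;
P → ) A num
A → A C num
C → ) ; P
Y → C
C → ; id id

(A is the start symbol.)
{ ';', 'num' }

In Y → ; P: P is at the end, add FOLLOW(Y)
In C → ) ; P: P is at the end, add FOLLOW(C)

The FOLLOW sets referred to above (computed the same way, to a fixed point):
  FOLLOW(Y) = { ';' }
  FOLLOW(C) = { ';', 'num' }

Taking the union: FOLLOW(P) = { ';', 'num' }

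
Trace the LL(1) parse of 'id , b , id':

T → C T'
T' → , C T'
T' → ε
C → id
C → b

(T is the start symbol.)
LL(1) parsing maintains a stack (initially the start symbol over $) and the input. At each step: if the stack top is a terminal, match it against the current input token; if it is a non-terminal N, replace it with the RHS of M[N, lookahead] (the unique production whose predict set contains the lookahead).

Stack is shown with the top on the left.

Stack     Input          Action
-------------------------------
T $       id , b , id $  output T → C T'
C T' $    id , b , id $  output C → id
id T' $   id , b , id $  match 'id'
T' $      , b , id $     output T' → , C T'
, C T' $  , b , id $     match ','
C T' $    b , id $       output C → b
b T' $    b , id $       match 'b'
T' $      , id $         output T' → , C T'
, C T' $  , id $         match ','
C T' $    id $           output C → id
id T' $   id $           match 'id'
T' $      $              output T' → ε
$         $              accept

The string is accepted.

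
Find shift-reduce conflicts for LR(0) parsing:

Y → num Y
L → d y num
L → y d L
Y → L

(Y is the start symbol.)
Augment with Y' → Y and build the canonical LR(0) collection (I0 = CLOSURE({[Y' → . Y]}), then GOTO on every symbol after a dot until no new states appear). It has 11 states:
  I0: { [L → . d y num], [L → . y d L], [Y → . L], [Y → . num Y], [Y' → . Y] }  — shift
  I1: { [Y → L .] }  — reduce
  I2: { [Y' → Y .] }  — accept
  I3: { [L → d . y num] }  — shift
  I4: { [L → . d y num], [L → . y d L], [Y → . L], [Y → . num Y], [Y → num . Y] }  — shift
  I5: { [L → y . d L] }  — shift
  I6: { [L → . d y num], [L → . y d L], [L → y d . L] }  — shift
  I7: { [L → y d L .] }  — reduce
  I8: { [Y → num Y .] }  — reduce
  I9: { [L → d y . num] }  — shift
  I10: { [L → d y num .] }  — reduce

No state contains both a complete item and a shift item.

Answer: No shift-reduce conflicts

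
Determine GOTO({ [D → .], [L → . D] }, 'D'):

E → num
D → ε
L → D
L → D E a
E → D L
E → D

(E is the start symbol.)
{ [L → D .] }

GOTO(I, 'D') = CLOSURE({ [A → αX.β] : [A → α.Xβ] ∈ I, X = 'D' })

Items with dot before 'D', with the dot advanced:
  [L → . D] → [L → D .]
Closure adds nothing (no advanced item has the dot before a non-terminal).

GOTO = { [L → D .] }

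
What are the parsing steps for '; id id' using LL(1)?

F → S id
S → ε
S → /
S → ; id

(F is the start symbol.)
Stack is shown with the top on the left.

Stack      Input      Action
----------------------------
F $        ; id id $  output F → S id
S id $     ; id id $  output S → ; id
; id id $  ; id id $  match ';'
id id $    id id $    match 'id'
id $       id $       match 'id'
$          $          accept

The string is accepted.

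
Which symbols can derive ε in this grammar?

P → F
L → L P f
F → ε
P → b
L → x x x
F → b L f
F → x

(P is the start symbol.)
ε-productions: F → ε
So F is immediately nullable.
P → F: every symbol on the right is nullable, so P is nullable too.
No further non-terminal can be added: every production for the remaining non-terminals contains a terminal or a non-nullable non-terminal.
Nullable = { 'F', 'P' }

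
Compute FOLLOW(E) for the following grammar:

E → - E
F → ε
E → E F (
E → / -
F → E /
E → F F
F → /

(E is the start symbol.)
To compute FOLLOW(E), find every occurrence of E on a right-hand side N → α E β: add FIRST(β) \ {ε}, and if β is empty or nullable also add FOLLOW(N). Iterate to a fixed point.

E is the start symbol, so $ ∈ FOLLOW(E).
In E → - E: E is at the end; this adds FOLLOW(E) to itself — nothing new
In E → E F (: E is followed by F '(', add FIRST(F '(') \ {ε} = { '(', '-', '/' }
In F → E /: E is followed by '/', add FIRST('/') \ {ε} = { '/' }

Taking the union: FOLLOW(E) = { $, '(', '-', '/' }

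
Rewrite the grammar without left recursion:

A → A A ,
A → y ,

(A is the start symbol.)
A is directly left-recursive. The standard transformation for
  A → A α₁ | ... | A α_m | β₁ | ... | β_n
is
  A  → β₁ A' | ... | β_n A'
  A' → α₁ A' | ... | α_m A' | ε

A → y , becomes A → y , A'
A → A A , becomes A' → A , A'
Add A' → ε

Resulting grammar:
A → y , A'
A' → A , A'
A' → ε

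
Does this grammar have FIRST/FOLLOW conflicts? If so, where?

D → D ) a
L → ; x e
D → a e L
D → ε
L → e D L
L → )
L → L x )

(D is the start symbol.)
Nullable non-terminals: D.
FIRST sets used below: FIRST(D) = { ')', 'a', ε }

D: nullable alternative(s) D → ε; FOLLOW(D) = { $, ')', ';', 'e' }
  D → D ) a: FIRST \ {ε} = { ')', 'a' } — overlaps FOLLOW(D) on { ')' }: CONFLICT
  D → a e L: FIRST \ {ε} = { 'a' } — disjoint from FOLLOW(D)
  D → ε: FIRST \ {ε} = { } — this is the only nullable alternative, skip

L has no nullable alternative, so no FIRST/FOLLOW check is needed there.

So the grammar has 1 FIRST/FOLLOW conflict (marked CONFLICT above).

Answer: Yes. D → D ')' a with FOLLOW(D) on { ')' }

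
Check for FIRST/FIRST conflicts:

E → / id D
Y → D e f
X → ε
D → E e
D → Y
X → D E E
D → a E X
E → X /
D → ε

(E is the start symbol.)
A FIRST/FIRST conflict occurs when two productions N → α and N → β for the same non-terminal have FIRST(α) ∩ FIRST(β) ≠ ∅ (with ε ∈ FIRST of a nullable right-hand side, so two nullable alternatives also conflict).

FIRST sets of the non-terminals at (or reachable through a nullable prefix from) the front of some alternative:
  FIRST(X) = { '/', 'a', 'e', ε }
  FIRST(D) = { '/', 'a', 'e', ε }
  FIRST(E) = { '/', 'a', 'e' }
  FIRST(Y) = { '/', 'a', 'e' }

Productions for E:
  E → / id D: FIRST = { '/' }
  E → X /: FIRST = { '/', 'a', 'e' }
Productions for X:
  X → ε: FIRST = { ε }
  X → D E E: FIRST = { '/', 'a', 'e' }
Productions for D:
  D → E e: FIRST = { '/', 'a', 'e' }
  D → Y: FIRST = { '/', 'a', 'e' }
  D → a E X: FIRST = { 'a' }
  D → ε: FIRST = { ε }
Y has only one production, so no FIRST/FIRST conflict is possible there.

Conflict for E: E → / id D and E → X /
  Overlap: { '/' }
Conflict for D: D → E e and D → Y
  Overlap: { '/', 'a', 'e' }
Conflict for D: D → E e and D → a E X
  Overlap: { 'a' }
Conflict for D: D → Y and D → a E X
  Overlap: { 'a' }

Answer: Yes. E → '/' id D / E → X '/' on { '/' }; D → E e / D → Y on { '/', 'a', 'e' }; D → E e / D → a E X on { 'a' }; D → Y / D → a E X on { 'a' }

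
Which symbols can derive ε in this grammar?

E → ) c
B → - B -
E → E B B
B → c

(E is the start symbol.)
None

There are no ε-productions, so no non-terminal can derive ε.
No non-terminals are nullable.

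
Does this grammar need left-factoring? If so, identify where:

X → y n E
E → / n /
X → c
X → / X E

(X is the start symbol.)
Left-factoring is needed when two productions for the same non-terminal
share a common prefix on the right-hand side.

Productions for X:
  X → y n E
  X → c
  X → / X E

No common prefixes found.

Answer: No, left-factoring is not needed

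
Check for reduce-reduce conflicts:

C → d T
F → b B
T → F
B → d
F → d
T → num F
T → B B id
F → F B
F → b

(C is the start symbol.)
Yes — I7: [B → d .] vs [F → d .]

A reduce-reduce conflict occurs when an LR(0) state has two complete items [A → α .] and [B → β .] — both call for a reduction, and with no lookahead the parser cannot choose between them.

Augment with C' → C and build the canonical LR(0) collection (I0 = CLOSURE({[C' → . C]}), then GOTO on every symbol after a dot until no new states appear). It has 16 states:
  I0: { [C → . d T], [C' → . C] }  — shift
  I1: { [C' → C .] }  — accept
  I2: { [B → . d], [C → d . T], [F → . F B], [F → . b B], [F → . b], [F → . d], [T → . B B id], [T → . F], [T → . num F] }  — shift
  I3: { [B → . d], [T → B . B id] }  — shift
  I4: { [B → . d], [F → F . B], [T → F .] }  — shift, reduce
  I5: { [C → d T .] }  — reduce
  I6: { [B → . d], [F → b . B], [F → b .] }  — shift, reduce
  I7: { [B → d .], [F → d .] }  — 2 reduces
  I8: { [F → . F B], [F → . b B], [F → . b], [F → . d], [T → num . F] }  — shift
  I9: { [B → . d], [F → F . B], [T → num F .] }  — shift, reduce
  I10: { [F → d .] }  — reduce
  I11: { [F → F B .] }  — reduce
  I12: { [B → d .] }  — reduce
  I13: { [F → b B .] }  — reduce
  I14: { [T → B B . id] }  — shift
  I15: { [T → B B id .] }  — reduce

I7 contains complete items [B → d .], [F → d .] — reduce-reduce conflict.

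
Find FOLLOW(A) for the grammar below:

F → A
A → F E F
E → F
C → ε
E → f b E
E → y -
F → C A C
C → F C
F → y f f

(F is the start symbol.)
{ $, 'f', 'y' }

In F → A: A is at the end, add FOLLOW(F)
In F → C A C: A is followed by C, add FIRST(C) \ {ε} = { 'y' }
  C is nullable, so also add FOLLOW(F)

The FOLLOW sets referred to above (computed the same way, to a fixed point):
  FOLLOW(F) = { $, 'f', 'y' }

Taking the union: FOLLOW(A) = { $, 'f', 'y' }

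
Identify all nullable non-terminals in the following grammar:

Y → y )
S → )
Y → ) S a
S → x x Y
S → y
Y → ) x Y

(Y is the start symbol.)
None

A non-terminal is nullable if it can derive ε (the empty string): either it has an ε-production, or it has a production whose right-hand side consists entirely of nullable non-terminals.

There are no ε-productions, so no non-terminal can derive ε.
No non-terminals are nullable.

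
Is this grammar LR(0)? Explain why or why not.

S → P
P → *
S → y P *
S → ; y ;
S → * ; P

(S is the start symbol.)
A grammar is LR(0) if no state in the canonical LR(0) collection has:
  - both a shift item (dot before a terminal) and a complete item (shift-reduce conflict), or
  - two or more complete items (reduce-reduce conflict; the accept item [S' → S .] counts as a complete item here).

Augment with S' → S and build the canonical LR(0) collection (I0 = CLOSURE({[S' → . S]}), then GOTO on every symbol after a dot until no new states appear). It has 13 states:
  I0: { [P → . *], [S → . * ; P], [S → . ; y ;], [S → . P], [S → . y P *], [S' → . S] }  — shift
  I1: { [P → * .], [S → * . ; P] }  — shift, reduce
  I2: { [S → ; . y ;] }  — shift
  I3: { [S → P .] }  — reduce
  I4: { [S' → S .] }  — accept
  I5: { [P → . *], [S → y . P *] }  — shift
  I6: { [P → * .] }  — reduce
  I7: { [S → y P . *] }  — shift
  I8: { [S → y P * .] }  — reduce
  I9: { [S → ; y . ;] }  — shift
  I10: { [S → ; y ; .] }  — reduce
  I11: { [P → . *], [S → * ; . P] }  — shift
  I12: { [S → * ; P .] }  — reduce

Conflict in state I1:
  Shift-reduce conflict between [P → * .] and [S → * . ; P]
So the grammar is NOT LR(0).

Answer: No. Shift-reduce conflict between [P → * .] and [S → * . ; P]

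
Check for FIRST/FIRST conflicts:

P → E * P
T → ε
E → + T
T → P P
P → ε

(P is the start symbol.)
Yes. T → ε / T → P P on { ε }

A FIRST/FIRST conflict occurs when two productions N → α and N → β for the same non-terminal have FIRST(α) ∩ FIRST(β) ≠ ∅ (with ε ∈ FIRST of a nullable right-hand side, so two nullable alternatives also conflict).

FIRST sets of the non-terminals at (or reachable through a nullable prefix from) the front of some alternative:
  FIRST(E) = { '+' }
  FIRST(P) = { '+', ε }

Productions for P:
  P → E * P: FIRST = { '+' }
  P → ε: FIRST = { ε }
Productions for T:
  T → ε: FIRST = { ε }
  T → P P: FIRST = { '+', ε }
E has only one production, so no FIRST/FIRST conflict is possible there.

Conflict for T: T → ε and T → P P
  Overlap: { ε }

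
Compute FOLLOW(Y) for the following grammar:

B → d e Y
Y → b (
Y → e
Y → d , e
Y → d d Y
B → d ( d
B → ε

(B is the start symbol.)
{ $ }

To compute FOLLOW(Y), find every occurrence of Y on a right-hand side N → α Y β: add FIRST(β) \ {ε}, and if β is empty or nullable also add FOLLOW(N). Iterate to a fixed point.

In B → d e Y: Y is at the end, add FOLLOW(B)
In Y → d d Y: Y is at the end; this adds FOLLOW(Y) to itself — nothing new

The FOLLOW sets referred to above (computed the same way, to a fixed point):
  FOLLOW(B) = { $ }

Taking the union: FOLLOW(Y) = { $ }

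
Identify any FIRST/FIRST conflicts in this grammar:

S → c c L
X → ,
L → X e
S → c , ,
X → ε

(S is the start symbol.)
Yes. S → c c L / S → c ',' ',' on { 'c' }

A FIRST/FIRST conflict occurs when two productions N → α and N → β for the same non-terminal have FIRST(α) ∩ FIRST(β) ≠ ∅ (with ε ∈ FIRST of a nullable right-hand side, so two nullable alternatives also conflict).

Productions for S:
  S → c c L: FIRST = { 'c' }
  S → c , ,: FIRST = { 'c' }
Productions for X:
  X → ,: FIRST = { ',' }
  X → ε: FIRST = { ε }
L has only one production, so no FIRST/FIRST conflict is possible there.

Conflict for S: S → c c L and S → c , ,
  Overlap: { 'c' }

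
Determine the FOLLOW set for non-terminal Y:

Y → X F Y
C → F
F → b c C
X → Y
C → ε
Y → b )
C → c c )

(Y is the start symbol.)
{ $, 'b' }

To compute FOLLOW(Y), find every occurrence of Y on a right-hand side N → α Y β: add FIRST(β) \ {ε}, and if β is empty or nullable also add FOLLOW(N). Iterate to a fixed point.

Y is the start symbol, so $ ∈ FOLLOW(Y).
In Y → X F Y: Y is at the end; this adds FOLLOW(Y) to itself — nothing new
In X → Y: Y is at the end, add FOLLOW(X)

The FOLLOW sets referred to above (computed the same way, to a fixed point):
  FOLLOW(X) = { 'b' }

Taking the union: FOLLOW(Y) = { $, 'b' }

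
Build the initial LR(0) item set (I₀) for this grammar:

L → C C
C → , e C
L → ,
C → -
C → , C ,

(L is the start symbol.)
First, augment the grammar with L' → L
I₀ = CLOSURE({ [L' → . L] }):
  [L' → . L] has the dot before L: add [L → . C C], [L → . ,]
  [L → . C C] has the dot before C: add [C → . , e C], [C → . -], [C → . , C ,]
No further items can be added.

I₀ = { [C → . , C ,], [C → . , e C], [C → . -], [L → . ,], [L → . C C], [L' → . L] }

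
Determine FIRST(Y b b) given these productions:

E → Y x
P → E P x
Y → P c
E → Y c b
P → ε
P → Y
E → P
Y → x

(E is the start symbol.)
{ 'c', 'x' }

FIRST sets of the non-terminals involved (from the grammar, by fixed-point iteration):
  FIRST(Y) = { 'c', 'x' }

To compute FIRST(Y b b), process the symbols left to right:
Symbol Y is a non-terminal. Add FIRST(Y) \ {ε} = { 'c', 'x' }
Y is not nullable (ε ∉ FIRST(Y)), so stop here.
FIRST(Y b b) = { 'c', 'x' }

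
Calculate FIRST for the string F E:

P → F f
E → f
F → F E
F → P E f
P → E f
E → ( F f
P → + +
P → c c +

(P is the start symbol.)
{ '(', '+', 'c', 'f' }

FIRST sets of the non-terminals involved (from the grammar, by fixed-point iteration):
  FIRST(F) = { '(', '+', 'c', 'f' }

To compute FIRST(F E), process the symbols left to right:
Symbol F is a non-terminal. Add FIRST(F) \ {ε} = { '(', '+', 'c', 'f' }
F is not nullable (ε ∉ FIRST(F)), so stop here.
FIRST(F E) = { '(', '+', 'c', 'f' }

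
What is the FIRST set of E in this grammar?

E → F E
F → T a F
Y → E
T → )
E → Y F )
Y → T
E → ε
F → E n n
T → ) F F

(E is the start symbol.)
To compute FIRST(E), examine every production with E on the left-hand side, reading each right-hand side left to right until a non-nullable symbol is reached.

FIRST sets of the other non-terminals involved (by the same procedure, iterated to a fixed point):
  FIRST(F) = { ')', 'n' }
  FIRST(Y) = { ')', 'n', ε }

From E → F E:
  - F is a non-terminal: add FIRST(F) \ {ε} = { ')', 'n' }
    F is not nullable, so stop
From E → Y F ):
  - Y is a non-terminal: add FIRST(Y) \ {ε} = { ')', 'n' }
    Y is nullable, so continue to the next symbol
  - F is a non-terminal: add FIRST(F) \ {ε} = { ')', 'n' }
    F is not nullable, so stop
From E → ε:
  - ε-production, so ε ∈ FIRST(E)

Collecting: FIRST(E) = { ')', 'n', ε }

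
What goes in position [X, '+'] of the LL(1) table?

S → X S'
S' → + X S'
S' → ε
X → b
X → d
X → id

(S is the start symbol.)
To find M[X, '+'], we find productions for X where '+' is in the predict set (PREDICT(N → α) = (FIRST(α) \ {ε}) ∪ (FOLLOW(N) if α ⇒* ε)).

X → b: PREDICT = { 'b' }
X → d: PREDICT = { 'd' }
X → id: PREDICT = { 'id' }

M[X, '+'] is empty (no production applies)

Answer: Empty (error entry)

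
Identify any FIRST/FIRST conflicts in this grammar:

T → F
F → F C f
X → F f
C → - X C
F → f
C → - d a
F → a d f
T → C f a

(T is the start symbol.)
Yes. F → F C f / F → f on { 'f' }; F → F C f / F → a d f on { 'a' }; C → '-' X C / C → '-' d a on { '-' }

A FIRST/FIRST conflict occurs when two productions N → α and N → β for the same non-terminal have FIRST(α) ∩ FIRST(β) ≠ ∅ (with ε ∈ FIRST of a nullable right-hand side, so two nullable alternatives also conflict).

FIRST sets of the non-terminals at (or reachable through a nullable prefix from) the front of some alternative:
  FIRST(F) = { 'a', 'f' }
  FIRST(C) = { '-' }

Productions for T:
  T → F: FIRST = { 'a', 'f' }
  T → C f a: FIRST = { '-' }
Productions for F:
  F → F C f: FIRST = { 'a', 'f' }
  F → f: FIRST = { 'f' }
  F → a d f: FIRST = { 'a' }
Productions for C:
  C → - X C: FIRST = { '-' }
  C → - d a: FIRST = { '-' }
X has only one production, so no FIRST/FIRST conflict is possible there.

Conflict for F: F → F C f and F → f
  Overlap: { 'f' }
Conflict for F: F → F C f and F → a d f
  Overlap: { 'a' }
Conflict for C: C → - X C and C → - d a
  Overlap: { '-' }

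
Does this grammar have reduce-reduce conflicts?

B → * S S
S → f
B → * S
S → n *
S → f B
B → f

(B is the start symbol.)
No reduce-reduce conflicts

A reduce-reduce conflict occurs when an LR(0) state has two complete items [A → α .] and [B → β .] — both call for a reduction, and with no lookahead the parser cannot choose between them.

Augment with B' → B and build the canonical LR(0) collection (I0 = CLOSURE({[B' → . B]}), then GOTO on every symbol after a dot until no new states appear). It has 10 states:
  I0: { [B → . * S S], [B → . * S], [B → . f], [B' → . B] }  — shift
  I1: { [B → * . S S], [B → * . S], [S → . f B], [S → . f], [S → . n *] }  — shift
  I2: { [B' → B .] }  — accept
  I3: { [B → f .] }  — reduce
  I4: { [B → * S . S], [B → * S .], [S → . f B], [S → . f], [S → . n *] }  — shift, reduce
  I5: { [B → . * S S], [B → . * S], [B → . f], [S → f . B], [S → f .] }  — shift, reduce
  I6: { [S → n . *] }  — shift
  I7: { [S → n * .] }  — reduce
  I8: { [S → f B .] }  — reduce
  I9: { [B → * S S .] }  — reduce

No state contains more than one complete item.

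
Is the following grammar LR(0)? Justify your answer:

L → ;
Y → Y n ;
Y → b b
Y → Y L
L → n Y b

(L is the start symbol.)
Yes, the grammar is LR(0)

Augment with L' → L and build the canonical LR(0) collection (I0 = CLOSURE({[L' → . L]}), then GOTO on every symbol after a dot until no new states appear). It has 11 states:
  I0: { [L → . ;], [L → . n Y b], [L' → . L] }  — shift
  I1: { [L → ; .] }  — reduce
  I2: { [L' → L .] }  — accept
  I3: { [L → n . Y b], [Y → . Y L], [Y → . Y n ;], [Y → . b b] }  — shift
  I4: { [L → . ;], [L → . n Y b], [L → n Y . b], [Y → Y . L], [Y → Y . n ;] }  — shift
  I5: { [Y → b . b] }  — shift
  I6: { [Y → b b .] }  — reduce
  I7: { [Y → Y L .] }  — reduce
  I8: { [L → n Y b .] }  — reduce
  I9: { [L → n . Y b], [Y → . Y L], [Y → . Y n ;], [Y → . b b], [Y → Y n . ;] }  — shift
  I10: { [Y → Y n ; .] }  — reduce

Every state is either a pure shift/goto state or contains exactly one complete item and nothing to shift — no conflicts. The grammar is LR(0).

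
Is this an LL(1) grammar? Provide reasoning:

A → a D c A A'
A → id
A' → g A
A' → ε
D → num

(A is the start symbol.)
No. Predict set conflict for A': { 'g' }

A grammar is LL(1) if for each non-terminal N with multiple productions, the predict sets of those productions are pairwise disjoint, where PREDICT(N → α) = (FIRST(α) \ {ε}) ∪ (FOLLOW(N) if α ⇒* ε).

Relevant sets:
  FOLLOW(A') = { $, 'g' }

For A:
  PREDICT(A → a D c A A') = { 'a' }
  PREDICT(A → id) = { 'id' }
For A':
  PREDICT(A' → g A) = { 'g' }
  PREDICT(A' → ε) = { $, 'g' }
D has a single production, so nothing to check there.

Conflict found: Predict set conflict for A': { 'g' }
The grammar is NOT LL(1).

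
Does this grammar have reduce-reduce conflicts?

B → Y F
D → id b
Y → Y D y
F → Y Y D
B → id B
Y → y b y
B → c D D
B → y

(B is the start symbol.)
Augment with B' → B and build the canonical LR(0) collection (I0 = CLOSURE({[B' → . B]}), then GOTO on every symbol after a dot until no new states appear). It has 20 states:
  I0: { [B → . Y F], [B → . c D D], [B → . id B], [B → . y], [B' → . B], [Y → . Y D y], [Y → . y b y] }  — shift
  I1: { [B' → B .] }  — accept
  I2: { [B → Y . F], [D → . id b], [F → . Y Y D], [Y → . Y D y], [Y → . y b y], [Y → Y . D y] }  — shift
  I3: { [B → c . D D], [D → . id b] }  — shift
  I4: { [B → . Y F], [B → . c D D], [B → . id B], [B → . y], [B → id . B], [Y → . Y D y], [Y → . y b y] }  — shift
  I5: { [B → y .], [Y → y . b y] }  — shift, reduce
  I6: { [Y → y b . y] }  — shift
  I7: { [Y → y b y .] }  — reduce
  I8: { [B → id B .] }  — reduce
  I9: { [B → c D . D], [D → . id b] }  — shift
  I10: { [D → id . b] }  — shift
  I11: { [D → id b .] }  — reduce
  I12: { [B → c D D .] }  — reduce
  I13: { [Y → Y D . y] }  — shift
  I14: { [B → Y F .] }  — reduce
  I15: { [D → . id b], [F → Y . Y D], [Y → . Y D y], [Y → . y b y], [Y → Y . D y] }  — shift
  I16: { [Y → y . b y] }  — shift
  I17: { [D → . id b], [F → Y Y . D], [Y → Y . D y] }  — shift
  I18: { [F → Y Y D .], [Y → Y D . y] }  — shift, reduce
  I19: { [Y → Y D y .] }  — reduce

No state contains more than one complete item.

Answer: No reduce-reduce conflicts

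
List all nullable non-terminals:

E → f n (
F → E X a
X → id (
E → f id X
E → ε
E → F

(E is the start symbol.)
A non-terminal is nullable if it can derive ε (the empty string): either it has an ε-production, or it has a production whose right-hand side consists entirely of nullable non-terminals.

ε-productions: E → ε
So E is immediately nullable.
No further non-terminal can be added: every production for the remaining non-terminals contains a terminal or a non-nullable non-terminal.
Nullable = { 'E' }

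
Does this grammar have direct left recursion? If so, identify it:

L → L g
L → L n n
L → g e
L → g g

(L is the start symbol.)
Direct left recursion occurs when N → N α for some non-terminal N (the right-hand side begins with the left-hand side itself).

L → L g: LEFT RECURSIVE (starts with L)
L → L n n: LEFT RECURSIVE (starts with L)
L → g e: starts with g
L → g g: starts with g

The grammar has direct left recursion on: L.

Answer: Yes, L is left-recursive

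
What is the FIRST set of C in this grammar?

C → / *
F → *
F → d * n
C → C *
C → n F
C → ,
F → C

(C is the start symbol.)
{ ',', '/', 'n' }

To compute FIRST(C), examine every production with C on the left-hand side, reading each right-hand side left to right until a non-nullable symbol is reached.

From C → / *:
  - '/' is a terminal: add '/' and stop
From C → C *:
  - C is the symbol being defined: contributes nothing new
    C is not nullable, so stop
From C → n F:
  - n is a terminal: add 'n' and stop
From C → ,:
  - ',' is a terminal: add ',' and stop

Collecting: FIRST(C) = { ',', '/', 'n' }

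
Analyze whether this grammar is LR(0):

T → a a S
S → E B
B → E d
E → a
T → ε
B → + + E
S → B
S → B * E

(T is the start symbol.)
A grammar is LR(0) if no state in the canonical LR(0) collection has:
  - both a shift item (dot before a terminal) and a complete item (shift-reduce conflict), or
  - two or more complete items (reduce-reduce conflict; the accept item [T' → T .] counts as a complete item here).

Augment with T' → T and build the canonical LR(0) collection (I0 = CLOSURE({[T' → . T]}), then GOTO on every symbol after a dot until no new states appear). It has 16 states:
  I0: { [T → . a a S], [T → .], [T' → . T] }  — shift, reduce
  I1: { [T' → T .] }  — accept
  I2: { [T → a . a S] }  — shift
  I3: { [B → . + + E], [B → . E d], [E → . a], [S → . B * E], [S → . B], [S → . E B], [T → a a . S] }  — shift
  I4: { [B → + . + E] }  — shift
  I5: { [S → B . * E], [S → B .] }  — shift, reduce
  I6: { [B → . + + E], [B → . E d], [B → E . d], [E → . a], [S → E . B] }  — shift
  I7: { [T → a a S .] }  — reduce
  I8: { [E → a .] }  — reduce
  I9: { [S → E B .] }  — reduce
  I10: { [B → E . d] }  — shift
  I11: { [B → E d .] }  — reduce
  I12: { [E → . a], [S → B * . E] }  — shift
  I13: { [S → B * E .] }  — reduce
  I14: { [B → + + . E], [E → . a] }  — shift
  I15: { [B → + + E .] }  — reduce

Conflict in state I0:
  Shift-reduce conflict between [T → .] and [T → . a a S]
So the grammar is NOT LR(0).

Answer: No. Shift-reduce conflict between [T → .] and [T → . a a S]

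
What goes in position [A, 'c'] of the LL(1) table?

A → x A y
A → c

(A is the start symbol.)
A → c

To find M[A, 'c'], we find productions for A where 'c' is in the predict set (PREDICT(N → α) = (FIRST(α) \ {ε}) ∪ (FOLLOW(N) if α ⇒* ε)).

A → x A y: PREDICT = { 'x' }
A → c: PREDICT = { 'c' }
  'c' is in predict set, so this production goes in M[A, 'c']

M[A, 'c'] = A → c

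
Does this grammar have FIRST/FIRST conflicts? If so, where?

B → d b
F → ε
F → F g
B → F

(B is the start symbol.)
No FIRST/FIRST conflicts.

A FIRST/FIRST conflict occurs when two productions N → α and N → β for the same non-terminal have FIRST(α) ∩ FIRST(β) ≠ ∅ (with ε ∈ FIRST of a nullable right-hand side, so two nullable alternatives also conflict).

FIRST sets of the non-terminals at (or reachable through a nullable prefix from) the front of some alternative:
  FIRST(F) = { 'g', ε }

Productions for B:
  B → d b: FIRST = { 'd' }
  B → F: FIRST = { 'g', ε }
Productions for F:
  F → ε: FIRST = { ε }
  F → F g: FIRST = { 'g' }

All alternatives of each non-terminal have pairwise disjoint FIRST sets.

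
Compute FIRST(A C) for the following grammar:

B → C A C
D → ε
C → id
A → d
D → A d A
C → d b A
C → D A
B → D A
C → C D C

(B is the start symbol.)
FIRST sets of the non-terminals involved (from the grammar, by fixed-point iteration):
  FIRST(A) = { 'd' }

To compute FIRST(A C), process the symbols left to right:
Symbol A is a non-terminal. Add FIRST(A) \ {ε} = { 'd' }
A is not nullable (ε ∉ FIRST(A)), so stop here.
FIRST(A C) = { 'd' }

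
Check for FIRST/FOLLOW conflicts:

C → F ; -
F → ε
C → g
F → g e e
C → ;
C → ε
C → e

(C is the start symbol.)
No FIRST/FOLLOW conflicts.

Nullable non-terminals: C, F.
FIRST sets used below: FIRST(F) = { 'g', ε }

C: nullable alternative(s) C → ε; FOLLOW(C) = { $ }
  C → F ; -: FIRST \ {ε} = { ';', 'g' } — disjoint from FOLLOW(C)
  C → g: FIRST \ {ε} = { 'g' } — disjoint from FOLLOW(C)
  C → ;: FIRST \ {ε} = { ';' } — disjoint from FOLLOW(C)
  C → ε: FIRST \ {ε} = { } — this is the only nullable alternative, skip
  C → e: FIRST \ {ε} = { 'e' } — disjoint from FOLLOW(C)

F: nullable alternative(s) F → ε; FOLLOW(F) = { ';' }
  F → ε: FIRST \ {ε} = { } — this is the only nullable alternative, skip
  F → g e e: FIRST \ {ε} = { 'g' } — disjoint from FOLLOW(F)

No FIRST/FOLLOW conflicts found.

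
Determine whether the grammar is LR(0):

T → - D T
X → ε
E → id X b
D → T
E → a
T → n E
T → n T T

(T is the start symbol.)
Yes, the grammar is LR(0)

A grammar is LR(0) if no state in the canonical LR(0) collection has:
  - both a shift item (dot before a terminal) and a complete item (shift-reduce conflict), or
  - two or more complete items (reduce-reduce conflict; the accept item [T' → T .] counts as a complete item here).

Augment with T' → T and build the canonical LR(0) collection (I0 = CLOSURE({[T' → . T]}), then GOTO on every symbol after a dot until no new states appear). It has 14 states:
  I0: { [T → . - D T], [T → . n E], [T → . n T T], [T' → . T] }  — shift
  I1: { [D → . T], [T → - . D T], [T → . - D T], [T → . n E], [T → . n T T] }  — shift
  I2: { [T' → T .] }  — accept
  I3: { [E → . a], [E → . id X b], [T → . - D T], [T → . n E], [T → . n T T], [T → n . E], [T → n . T T] }  — shift
  I4: { [T → n E .] }  — reduce
  I5: { [T → . - D T], [T → . n E], [T → . n T T], [T → n T . T] }  — shift
  I6: { [E → a .] }  — reduce
  I7: { [E → id . X b], [X → .] }  — reduce
  I8: { [E → id X . b] }  — shift
  I9: { [E → id X b .] }  — reduce
  I10: { [T → n T T .] }  — reduce
  I11: { [T → - D . T], [T → . - D T], [T → . n E], [T → . n T T] }  — shift
  I12: { [D → T .] }  — reduce
  I13: { [T → - D T .] }  — reduce

Every state is either a pure shift/goto state or contains exactly one complete item and nothing to shift — no conflicts. The grammar is LR(0).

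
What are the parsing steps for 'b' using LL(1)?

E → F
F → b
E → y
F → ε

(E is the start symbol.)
LL(1) parsing maintains a stack (initially the start symbol over $) and the input. At each step: if the stack top is a terminal, match it against the current input token; if it is a non-terminal N, replace it with the RHS of M[N, lookahead] (the unique production whose predict set contains the lookahead).

Stack is shown with the top on the left.

Stack  Input  Action
--------------------
E $    b $    output E → F
F $    b $    output F → b
b $    b $    match 'b'
$      $      accept

The string is accepted.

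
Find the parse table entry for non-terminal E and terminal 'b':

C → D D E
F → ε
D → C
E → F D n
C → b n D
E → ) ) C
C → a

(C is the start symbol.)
E → F D n

To find M[E, 'b'], we find productions for E where 'b' is in the predict set (PREDICT(N → α) = (FIRST(α) \ {ε}) ∪ (FOLLOW(N) if α ⇒* ε)).

Relevant sets:
  FIRST(F) = { ε }
  FIRST(D) = { 'a', 'b' }

E → F D n: PREDICT = { 'a', 'b' }
  'b' is in predict set, so this production goes in M[E, 'b']
E → ) ) C: PREDICT = { ')' }

M[E, 'b'] = E → F D n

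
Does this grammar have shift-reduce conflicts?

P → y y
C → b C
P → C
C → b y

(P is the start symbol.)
A shift-reduce conflict occurs when an LR(0) state has both:
  - a complete (reduce) item [A → α .] (dot at the end), and
  - a shift item [B → β . c γ] (dot before a terminal).

Augment with P' → P and build the canonical LR(0) collection (I0 = CLOSURE({[P' → . P]}), then GOTO on every symbol after a dot until no new states appear). It has 8 states:
  I0: { [C → . b C], [C → . b y], [P → . C], [P → . y y], [P' → . P] }  — shift
  I1: { [P → C .] }  — reduce
  I2: { [P' → P .] }  — accept
  I3: { [C → . b C], [C → . b y], [C → b . C], [C → b . y] }  — shift
  I4: { [P → y . y] }  — shift
  I5: { [P → y y .] }  — reduce
  I6: { [C → b C .] }  — reduce
  I7: { [C → b y .] }  — reduce

No state contains both a complete item and a shift item.

Answer: No shift-reduce conflicts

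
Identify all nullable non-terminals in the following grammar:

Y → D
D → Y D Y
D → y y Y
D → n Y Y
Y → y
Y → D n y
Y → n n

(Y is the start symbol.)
None

A non-terminal is nullable if it can derive ε (the empty string): either it has an ε-production, or it has a production whose right-hand side consists entirely of nullable non-terminals.

There are no ε-productions, so no non-terminal can derive ε.
No non-terminals are nullable.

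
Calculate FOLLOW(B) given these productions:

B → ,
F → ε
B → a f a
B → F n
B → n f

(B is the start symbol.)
{ $ }

To compute FOLLOW(B), find every occurrence of B on a right-hand side N → α B β: add FIRST(β) \ {ε}, and if β is empty or nullable also add FOLLOW(N). Iterate to a fixed point.

B is the start symbol, so $ ∈ FOLLOW(B).
B does not occur on any right-hand side.

Taking the union: FOLLOW(B) = { $ }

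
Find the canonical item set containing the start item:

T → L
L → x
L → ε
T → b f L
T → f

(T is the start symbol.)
First, augment the grammar with T' → T
I₀ = CLOSURE({ [T' → . T] }):
  [T' → . T] has the dot before T: add [T → . L], [T → . b f L], [T → . f]
  [T → . L] has the dot before L: add [L → . x], [L → .]
No further items can be added.

I₀ = { [L → . x], [L → .], [T → . L], [T → . b f L], [T → . f], [T' → . T] }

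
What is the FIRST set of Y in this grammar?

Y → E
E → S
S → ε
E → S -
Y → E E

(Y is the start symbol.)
{ '-', ε }

FIRST sets of the other non-terminals involved (by the same procedure, iterated to a fixed point):
  FIRST(E) = { '-', ε }

From Y → E:
  - E is a non-terminal: add FIRST(E) \ {ε} = { '-' }
    E is nullable and nothing follows, so the whole right-hand side can vanish: ε ∈ FIRST(Y)
From Y → E E:
  - E is a non-terminal: add FIRST(E) \ {ε} = { '-' }
    E is nullable, so continue to the next symbol
  - E is a non-terminal: add FIRST(E) \ {ε} = { '-' }
    E is nullable and nothing follows, so the whole right-hand side can vanish: ε ∈ FIRST(Y)

Collecting: FIRST(Y) = { '-', ε }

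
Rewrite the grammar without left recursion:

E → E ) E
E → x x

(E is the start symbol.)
E → x x E'
E' → ) E E'
E' → ε

E is directly left-recursive. The standard transformation for
  A → A α₁ | ... | A α_m | β₁ | ... | β_n
is
  A  → β₁ A' | ... | β_n A'
  A' → α₁ A' | ... | α_m A' | ε

E → x x becomes E → x x E'
E → E ) E becomes E' → ) E E'
Add E' → ε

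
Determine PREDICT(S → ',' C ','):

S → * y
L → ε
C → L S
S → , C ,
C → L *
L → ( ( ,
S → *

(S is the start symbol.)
PREDICT(S → ',' C ',') = (FIRST(RHS) \ {ε}) ∪ (FOLLOW(S) if ε ∈ FIRST(RHS), i.e. RHS ⇒* ε)
FIRST(',' C ',') = { ',' }
ε ∉ FIRST(',' C ','), so FOLLOW(S) is not added.
PREDICT(S → ',' C ',') = { ',' }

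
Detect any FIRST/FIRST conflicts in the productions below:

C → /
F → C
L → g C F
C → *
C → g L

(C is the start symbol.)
A FIRST/FIRST conflict occurs when two productions N → α and N → β for the same non-terminal have FIRST(α) ∩ FIRST(β) ≠ ∅ (with ε ∈ FIRST of a nullable right-hand side, so two nullable alternatives also conflict).

Productions for C:
  C → /: FIRST = { '/' }
  C → *: FIRST = { '*' }
  C → g L: FIRST = { 'g' }
F, L have only one production, so no FIRST/FIRST conflict is possible there.

All alternatives of each non-terminal have pairwise disjoint FIRST sets.

Answer: No FIRST/FIRST conflicts.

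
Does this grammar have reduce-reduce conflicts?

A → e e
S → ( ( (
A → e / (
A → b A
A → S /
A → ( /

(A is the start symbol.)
A reduce-reduce conflict occurs when an LR(0) state has two complete items [A → α .] and [B → β .] — both call for a reduction, and with no lookahead the parser cannot choose between them.

Augment with A' → A and build the canonical LR(0) collection (I0 = CLOSURE({[A' → . A]}), then GOTO on every symbol after a dot until no new states appear). It has 14 states:
  I0: { [A → . ( /], [A → . S /], [A → . b A], [A → . e / (], [A → . e e], [A' → . A], [S → . ( ( (] }  — shift
  I1: { [A → ( . /], [S → ( . ( (] }  — shift
  I2: { [A' → A .] }  — accept
  I3: { [A → S . /] }  — shift
  I4: { [A → . ( /], [A → . S /], [A → . b A], [A → . e / (], [A → . e e], [A → b . A], [S → . ( ( (] }  — shift
  I5: { [A → e . / (], [A → e . e] }  — shift
  I6: { [A → e / . (] }  — shift
  I7: { [A → e e .] }  — reduce
  I8: { [A → e / ( .] }  — reduce
  I9: { [A → b A .] }  — reduce
  I10: { [A → S / .] }  — reduce
  I11: { [S → ( ( . (] }  — shift
  I12: { [A → ( / .] }  — reduce
  I13: { [S → ( ( ( .] }  — reduce

No state contains more than one complete item.

Answer: No reduce-reduce conflicts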